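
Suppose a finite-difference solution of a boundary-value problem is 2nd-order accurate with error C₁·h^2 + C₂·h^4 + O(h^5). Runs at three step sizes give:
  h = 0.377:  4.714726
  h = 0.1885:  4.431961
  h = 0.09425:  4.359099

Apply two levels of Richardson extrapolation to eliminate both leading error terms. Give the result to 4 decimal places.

First eliminate the h^2 term (factor 2^2 = 4):
  B₁ = (4·4.431961 − 4.714726)/3 = 4.337706
  B₂ = (4·4.359099 − 4.431961)/3 = 4.334812
Then eliminate the h^4 term (factor 2^4 = 16):
  (16·4.334812 − 4.337706)/15 = 4.334619

4.3346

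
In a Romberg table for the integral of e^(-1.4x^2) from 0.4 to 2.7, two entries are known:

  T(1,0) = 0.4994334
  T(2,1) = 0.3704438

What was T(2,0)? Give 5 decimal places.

0.40269

From T(2,1) = (4·T(2,0) − T(1,0))/3, solve for T(2,0):
4·T(2,0) = 3·0.3704438 + 0.4994334 = 1.6107648
T(2,0) = 0.4026912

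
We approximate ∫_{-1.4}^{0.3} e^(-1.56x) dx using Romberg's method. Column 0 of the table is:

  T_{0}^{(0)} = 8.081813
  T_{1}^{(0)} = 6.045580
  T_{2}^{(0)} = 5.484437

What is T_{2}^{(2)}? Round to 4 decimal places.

T_{1}^{(1)} = 6.045580 + (6.045580 − 8.081813)/3 = 5.366836
T_{2}^{(1)} = (4·5.484437 − 6.045580) / 3 = 5.297389
T_{2}^{(2)} = 5.297389 + (5.297389 − 5.366836)/15 = 5.292759
(Column j=1 coincides with Simpson's rule on the same nodes.)

5.2928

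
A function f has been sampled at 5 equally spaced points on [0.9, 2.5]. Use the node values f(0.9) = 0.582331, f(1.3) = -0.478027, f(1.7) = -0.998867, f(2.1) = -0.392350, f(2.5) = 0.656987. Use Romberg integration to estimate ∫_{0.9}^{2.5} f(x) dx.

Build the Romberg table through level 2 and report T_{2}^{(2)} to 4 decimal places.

T_{0}^{(0)} (trapezoid, 1 panel, h=1.6000): 0.991454
T_{1}^{(0)} (trapezoid, 2 panels, h=0.8000): -0.303366
T_{2}^{(0)} (trapezoid, 4 panels, h=0.4000): -0.499834
T_{1}^{(1)} = -0.303366 + (-0.303366 − 0.991454)/3 = -0.734973
T_{2}^{(1)} = -0.499834 + (-0.499834 − (-0.303366))/3 = -0.565323
T_{2}^{(2)} = -0.565323 + (-0.565323 − (-0.734973))/15 = -0.554013

-0.5540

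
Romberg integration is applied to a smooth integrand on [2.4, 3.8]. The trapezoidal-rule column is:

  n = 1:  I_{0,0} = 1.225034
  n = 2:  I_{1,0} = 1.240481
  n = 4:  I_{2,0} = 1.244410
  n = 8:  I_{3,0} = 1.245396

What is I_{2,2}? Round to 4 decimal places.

Richardson extrapolation on the trapezoidal column (denominator 4−1=3):
I_{1,1} = 1.240481 + (1.240481 − 1.225034)/3 = 1.245630
I_{2,1} = (4·1.244410 − 1.240481) / 3 = 1.245720
I_{2,2} = 1.245720 + (1.245720 − 1.245630)/15 = 1.245726
(Column j=1 coincides with Simpson's rule on the same nodes.)

1.2457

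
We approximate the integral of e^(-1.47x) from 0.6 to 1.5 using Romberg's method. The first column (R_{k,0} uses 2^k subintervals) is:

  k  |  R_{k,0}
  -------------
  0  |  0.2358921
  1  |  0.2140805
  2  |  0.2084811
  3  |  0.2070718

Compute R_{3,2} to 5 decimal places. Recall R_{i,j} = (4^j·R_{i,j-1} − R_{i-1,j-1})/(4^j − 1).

0.20660

Richardson extrapolation on the trapezoidal column (denominator 4−1=3):
R_{2,1} = (4·0.2084811 − 0.2140805) / 3 = 0.2066146
R_{3,1} = 0.2070718 + (0.2070718 − 0.2084811)/3 = 0.2066020
R_{3,2} = (16·0.2066020 − 0.2066146) / 15 = 0.2066012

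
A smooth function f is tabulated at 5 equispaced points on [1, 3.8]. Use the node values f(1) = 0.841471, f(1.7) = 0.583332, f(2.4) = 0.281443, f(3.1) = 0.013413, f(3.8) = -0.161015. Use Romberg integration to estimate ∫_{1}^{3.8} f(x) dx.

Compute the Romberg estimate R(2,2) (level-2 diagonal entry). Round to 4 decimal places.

0.8474

R(0,0) (trapezoid, 1 panel, h=2.8000): 0.952638
R(1,0) (trapezoid, 2 panels, h=1.4000): 0.870339
R(2,0) (trapezoid, 4 panels, h=0.7000): 0.852891
R(1,1) = 0.870339 + (0.870339 − 0.952638)/3 = 0.842906
R(2,1) = 0.852891 + (0.852891 − 0.870339)/3 = 0.847075
R(2,2) = 0.847075 + (0.847075 − 0.842906)/15 = 0.847353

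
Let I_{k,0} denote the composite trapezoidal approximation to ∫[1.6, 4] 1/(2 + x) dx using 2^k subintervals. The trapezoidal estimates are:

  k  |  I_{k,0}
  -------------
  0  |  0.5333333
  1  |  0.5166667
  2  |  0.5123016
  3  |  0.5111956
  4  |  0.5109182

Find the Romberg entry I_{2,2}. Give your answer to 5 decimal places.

Richardson extrapolation on the trapezoidal column (denominator 4−1=3):
I_{1,1} = (4·0.5166667 − 0.5333333) / 3 = 0.5111112
I_{2,1} = (4·0.5123016 − 0.5166667) / 3 = 0.5108466
I_{2,2} = 0.5108466 + (0.5108466 − 0.5111112)/15 = 0.5108290

0.51083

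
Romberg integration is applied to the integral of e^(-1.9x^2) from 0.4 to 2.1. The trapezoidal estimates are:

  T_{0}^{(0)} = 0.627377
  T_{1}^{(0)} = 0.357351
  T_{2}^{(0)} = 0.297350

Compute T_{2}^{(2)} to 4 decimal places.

T_{1}^{(1)} = (4·0.357351 − 0.627377) / 3 = 0.267342
T_{2}^{(1)} = (4·0.297350 − 0.357351) / 3 = 0.277350
T_{2}^{(2)} = 0.277350 + (0.277350 − 0.267342)/15 = 0.278017

0.2780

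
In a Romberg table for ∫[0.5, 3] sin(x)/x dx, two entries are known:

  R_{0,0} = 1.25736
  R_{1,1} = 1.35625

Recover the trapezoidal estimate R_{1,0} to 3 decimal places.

1.332

From R_{1,1} = (4·R_{1,0} − R_{0,0})/3, solve for R_{1,0}:
4·R_{1,0} = 3·1.35625 + 1.25736 = 5.32611
R_{1,0} = 1.33153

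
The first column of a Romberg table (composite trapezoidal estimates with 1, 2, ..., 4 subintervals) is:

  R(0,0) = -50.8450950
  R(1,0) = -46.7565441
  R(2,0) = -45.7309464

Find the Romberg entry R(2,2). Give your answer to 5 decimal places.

-45.38877

Richardson extrapolation on the trapezoidal column (denominator 4−1=3):
R(1,1) = -46.7565441 + (-46.7565441 − (-50.8450950))/3 = -45.3936938
R(2,1) = -45.7309464 + (-45.7309464 − (-46.7565441))/3 = -45.3890805
R(2,2) = -45.3890805 + (-45.3890805 − (-45.3936938))/15 = -45.3887729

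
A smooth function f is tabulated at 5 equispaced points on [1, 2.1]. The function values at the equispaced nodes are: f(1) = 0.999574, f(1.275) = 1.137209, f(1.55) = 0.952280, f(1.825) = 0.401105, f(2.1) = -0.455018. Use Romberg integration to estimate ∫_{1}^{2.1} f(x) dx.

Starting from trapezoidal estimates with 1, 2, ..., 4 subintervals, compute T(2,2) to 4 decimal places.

T(0,0) (trapezoid, 1 panel, h=1.1000): 0.299506
T(1,0) (trapezoid, 2 panels, h=0.5500): 0.673507
T(2,0) (trapezoid, 4 panels, h=0.2750): 0.759790
T(1,1) = 0.673507 + (0.673507 − 0.299506)/3 = 0.798174
T(2,1) = 0.759790 + (0.759790 − 0.673507)/3 = 0.788551
T(2,2) = 0.788551 + (0.788551 − 0.798174)/15 = 0.787909

0.7879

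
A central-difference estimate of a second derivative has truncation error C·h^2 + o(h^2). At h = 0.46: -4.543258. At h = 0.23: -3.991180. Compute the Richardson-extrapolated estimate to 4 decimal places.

-3.8072

Extrapolated value = (4·A(h/2) − A(h)) / (4 − 1)
= (4·(-3.991180) − (-4.543258)) / 3
= -11.421462 / 3 = -3.807154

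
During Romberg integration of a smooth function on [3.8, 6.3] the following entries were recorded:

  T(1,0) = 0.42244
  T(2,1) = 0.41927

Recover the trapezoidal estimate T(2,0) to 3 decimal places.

From T(2,1) = (4·T(2,0) − T(1,0))/3, solve for T(2,0):
4·T(2,0) = 3·0.41927 + 0.42244 = 1.68025
T(2,0) = 0.42006

0.420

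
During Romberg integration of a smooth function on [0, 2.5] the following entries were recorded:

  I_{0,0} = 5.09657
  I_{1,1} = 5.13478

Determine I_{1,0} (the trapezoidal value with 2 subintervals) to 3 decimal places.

5.125

From I_{1,1} = (4·I_{1,0} − I_{0,0})/3, solve for I_{1,0}:
4·I_{1,0} = 3·5.13478 + 5.09657 = 20.50091
I_{1,0} = 5.12523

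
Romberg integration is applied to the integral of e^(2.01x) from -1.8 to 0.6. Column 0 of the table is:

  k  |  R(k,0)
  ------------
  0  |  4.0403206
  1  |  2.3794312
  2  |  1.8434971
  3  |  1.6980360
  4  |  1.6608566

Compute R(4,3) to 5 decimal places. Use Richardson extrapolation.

Richardson extrapolation on the trapezoidal column (denominator 4−1=3):
R(2,1) = 1.8434971 + (1.8434971 − 2.3794312)/3 = 1.6648524
R(3,1) = (4·1.6980360 − 1.8434971) / 3 = 1.6495490
R(4,1) = 1.6608566 + (1.6608566 − 1.6980360)/3 = 1.6484635
R(3,2) = 1.6495490 + (1.6495490 − 1.6648524)/15 = 1.6485288
R(4,2) = (16·1.6484635 − 1.6495490) / 15 = 1.6483911
R(4,3) = 1.6483911 + (1.6483911 − 1.6485288)/63 = 1.6483889

1.64839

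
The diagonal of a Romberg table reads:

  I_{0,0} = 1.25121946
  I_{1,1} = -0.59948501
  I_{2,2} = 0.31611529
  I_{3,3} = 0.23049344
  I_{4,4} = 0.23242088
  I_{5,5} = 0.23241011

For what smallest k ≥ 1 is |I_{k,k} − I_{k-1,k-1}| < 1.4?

k = 2

|I_{1,1} − I_{0,0}| = 1.85070447 ≥ 1.4
|I_{2,2} − I_{1,1}| = 0.91560030 < 1.4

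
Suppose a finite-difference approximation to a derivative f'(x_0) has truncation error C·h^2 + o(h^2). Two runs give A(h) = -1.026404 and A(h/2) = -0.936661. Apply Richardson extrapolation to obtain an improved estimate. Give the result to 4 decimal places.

-0.9067

Extrapolated value = (4·A(h/2) − A(h)) / (4 − 1)
= (4·(-0.936661) − (-1.026404)) / 3
= -2.720240 / 3 = -0.906747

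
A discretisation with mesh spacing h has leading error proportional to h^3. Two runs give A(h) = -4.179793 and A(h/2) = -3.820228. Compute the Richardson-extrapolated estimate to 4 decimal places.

The leading error scales as h^3; refining by a factor of 2 reduces it by 2^3 = 8.
Extrapolated value = (8·A(h/2) − A(h)) / (8 − 1)
= (8·(-3.820228) − (-4.179793)) / 7
= -26.382031 / 7 = -3.768862

-3.7689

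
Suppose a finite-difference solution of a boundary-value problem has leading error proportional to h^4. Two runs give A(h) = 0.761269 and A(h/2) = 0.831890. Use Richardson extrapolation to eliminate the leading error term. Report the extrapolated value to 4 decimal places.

0.8366

The leading error scales as h^4; refining by a factor of 2 reduces it by 2^4 = 16.
Extrapolated value = (16·A(h/2) − A(h)) / (16 − 1)
= (16·0.831890 − 0.761269) / 15
= 12.548971 / 15 = 0.836598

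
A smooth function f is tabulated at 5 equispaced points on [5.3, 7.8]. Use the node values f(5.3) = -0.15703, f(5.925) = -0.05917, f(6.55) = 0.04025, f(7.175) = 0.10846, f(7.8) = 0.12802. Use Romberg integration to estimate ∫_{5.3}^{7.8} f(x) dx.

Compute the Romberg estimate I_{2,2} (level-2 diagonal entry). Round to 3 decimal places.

0.052

I_{0,0} (trapezoid, 1 panel, h=2.5000): -0.03626
I_{1,0} (trapezoid, 2 panels, h=1.2500): 0.03218
I_{2,0} (trapezoid, 4 panels, h=0.6250): 0.04690
I_{1,1} = 0.03218 + (0.03218 − (-0.03626))/3 = 0.05499
I_{2,1} = 0.04690 + (0.04690 − 0.03218)/3 = 0.05181
I_{2,2} = 0.05181 + (0.05181 − 0.05499)/15 = 0.05160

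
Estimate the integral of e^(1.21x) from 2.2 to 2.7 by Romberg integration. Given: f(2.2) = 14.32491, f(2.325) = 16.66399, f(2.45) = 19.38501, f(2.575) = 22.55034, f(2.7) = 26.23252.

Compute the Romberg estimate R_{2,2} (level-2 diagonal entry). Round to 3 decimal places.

9.841

R_{0,0} (trapezoid, 1 panel, h=0.5000): 10.13936
R_{1,0} (trapezoid, 2 panels, h=0.2500): 9.91593
R_{2,0} (trapezoid, 4 panels, h=0.1250): 9.85976
R_{1,1} = 9.91593 + (9.91593 − 10.13936)/3 = 9.84145
R_{2,1} = 9.85976 + (9.85976 − 9.91593)/3 = 9.84104
R_{2,2} = 9.84104 + (9.84104 − 9.84145)/15 = 9.84101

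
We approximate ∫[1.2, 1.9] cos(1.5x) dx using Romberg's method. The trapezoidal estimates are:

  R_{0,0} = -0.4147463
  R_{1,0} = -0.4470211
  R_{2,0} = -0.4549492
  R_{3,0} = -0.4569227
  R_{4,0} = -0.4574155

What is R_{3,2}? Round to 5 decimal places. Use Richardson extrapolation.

-0.45758

Richardson extrapolation on the trapezoidal column (denominator 4−1=3):
R_{2,1} = -0.4549492 + (-0.4549492 − (-0.4470211))/3 = -0.4575919
R_{3,1} = (4·(-0.4569227) − (-0.4549492)) / 3 = -0.4575805
R_{3,2} = -0.4575805 + (-0.4575805 − (-0.4575919))/15 = -0.4575797
(Column j=1 coincides with Simpson's rule on the same nodes.)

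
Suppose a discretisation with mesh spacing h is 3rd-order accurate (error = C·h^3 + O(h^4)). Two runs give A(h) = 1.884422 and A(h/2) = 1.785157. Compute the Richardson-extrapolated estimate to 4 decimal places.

The leading error scales as h^3; refining by a factor of 2 reduces it by 2^3 = 8.
Extrapolated value = (8·A(h/2) − A(h)) / (8 − 1)
= (8·1.785157 − 1.884422) / 7
= 12.396834 / 7 = 1.770976

1.7710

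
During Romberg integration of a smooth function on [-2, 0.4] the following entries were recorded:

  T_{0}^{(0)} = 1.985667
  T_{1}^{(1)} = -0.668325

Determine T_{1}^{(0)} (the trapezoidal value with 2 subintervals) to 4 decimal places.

From T_{1}^{(1)} = (4·T_{1}^{(0)} − T_{0}^{(0)})/3, solve for T_{1}^{(0)}:
4·T_{1}^{(0)} = 3·(-0.668325) + 1.985667 = -0.019308
T_{1}^{(0)} = -0.004827

-0.0048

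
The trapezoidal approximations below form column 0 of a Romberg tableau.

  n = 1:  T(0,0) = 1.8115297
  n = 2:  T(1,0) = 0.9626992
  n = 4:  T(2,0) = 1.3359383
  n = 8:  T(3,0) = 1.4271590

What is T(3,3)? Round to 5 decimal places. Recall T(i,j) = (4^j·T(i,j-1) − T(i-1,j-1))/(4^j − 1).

Richardson extrapolation on the trapezoidal column (denominator 4−1=3):
T(1,1) = 0.9626992 + (0.9626992 − 1.8115297)/3 = 0.6797557
T(2,1) = 1.3359383 + (1.3359383 − 0.9626992)/3 = 1.4603513
T(3,1) = (4·1.4271590 − 1.3359383) / 3 = 1.4575659
T(2,2) = 1.4603513 + (1.4603513 − 0.6797557)/15 = 1.5123910
T(3,2) = (16·1.4575659 − 1.4603513) / 15 = 1.4573802
T(3,3) = 1.4573802 + (1.4573802 − 1.5123910)/63 = 1.4565070

1.45651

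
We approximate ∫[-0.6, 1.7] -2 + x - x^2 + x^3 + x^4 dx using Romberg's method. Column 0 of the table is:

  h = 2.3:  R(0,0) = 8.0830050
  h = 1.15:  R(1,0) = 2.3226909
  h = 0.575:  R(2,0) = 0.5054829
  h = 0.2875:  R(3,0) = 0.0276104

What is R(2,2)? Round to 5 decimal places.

Richardson extrapolation on the trapezoidal column (denominator 4−1=3):
R(1,1) = (4·2.3226909 − 8.0830050) / 3 = 0.4025862
R(2,1) = (4·0.5054829 − 2.3226909) / 3 = -0.1002531
R(2,2) = (16·(-0.1002531) − 0.4025862) / 15 = -0.1337757

-0.13378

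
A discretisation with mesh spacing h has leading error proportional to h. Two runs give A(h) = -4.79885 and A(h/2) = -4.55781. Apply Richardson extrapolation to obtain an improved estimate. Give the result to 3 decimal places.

The leading error scales as h; refining by a factor of 2 reduces it by 2^1 = 2.
Extrapolated value = (2·A(h/2) − A(h)) / (2 − 1)
= (2·(-4.55781) − (-4.79885)) / 1
= -4.31677 / 1 = -4.31677

-4.317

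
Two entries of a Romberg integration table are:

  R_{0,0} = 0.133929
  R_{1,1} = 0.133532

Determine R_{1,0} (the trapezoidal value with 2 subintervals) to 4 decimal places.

0.1336

From R_{1,1} = (4·R_{1,0} − R_{0,0})/3, solve for R_{1,0}:
4·R_{1,0} = 3·0.133532 + 0.133929 = 0.534525
R_{1,0} = 0.133631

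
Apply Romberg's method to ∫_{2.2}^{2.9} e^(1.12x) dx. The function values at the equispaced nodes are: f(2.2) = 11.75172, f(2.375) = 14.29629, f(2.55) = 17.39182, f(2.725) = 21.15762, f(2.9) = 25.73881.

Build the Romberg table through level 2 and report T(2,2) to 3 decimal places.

T(0,0) (trapezoid, 1 panel, h=0.7000): 13.12169
T(1,0) (trapezoid, 2 panels, h=0.3500): 12.64798
T(2,0) (trapezoid, 4 panels, h=0.1750): 12.52842
T(1,1) = 12.64798 + (12.64798 − 13.12169)/3 = 12.49008
T(2,1) = 12.52842 + (12.52842 − 12.64798)/3 = 12.48857
T(2,2) = 12.48857 + (12.48857 − 12.49008)/15 = 12.48847

12.488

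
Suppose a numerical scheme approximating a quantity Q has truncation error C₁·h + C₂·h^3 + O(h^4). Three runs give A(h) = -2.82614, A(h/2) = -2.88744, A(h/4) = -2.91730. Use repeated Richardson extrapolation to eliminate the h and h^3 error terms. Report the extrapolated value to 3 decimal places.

First eliminate the h term (factor 2^1 = 2):
  B₁ = (2·(-2.88744) − (-2.82614))/1 = -2.94874
  B₂ = (2·(-2.91730) − (-2.88744))/1 = -2.94716
Then eliminate the h^3 term (factor 2^3 = 8):
  (8·(-2.94716) − (-2.94874))/7 = -2.94693

-2.947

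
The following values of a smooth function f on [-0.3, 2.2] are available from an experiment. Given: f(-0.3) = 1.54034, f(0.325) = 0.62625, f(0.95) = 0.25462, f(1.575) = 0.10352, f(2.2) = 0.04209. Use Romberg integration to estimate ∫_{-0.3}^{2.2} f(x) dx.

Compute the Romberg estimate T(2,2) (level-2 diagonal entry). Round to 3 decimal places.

T(0,0) (trapezoid, 1 panel, h=2.5000): 1.97804
T(1,0) (trapezoid, 2 panels, h=1.2500): 1.30729
T(2,0) (trapezoid, 4 panels, h=0.6250): 1.10975
T(1,1) = 1.30729 + (1.30729 − 1.97804)/3 = 1.08371
T(2,1) = 1.10975 + (1.10975 − 1.30729)/3 = 1.04390
T(2,2) = 1.04390 + (1.04390 − 1.08371)/15 = 1.04125

1.041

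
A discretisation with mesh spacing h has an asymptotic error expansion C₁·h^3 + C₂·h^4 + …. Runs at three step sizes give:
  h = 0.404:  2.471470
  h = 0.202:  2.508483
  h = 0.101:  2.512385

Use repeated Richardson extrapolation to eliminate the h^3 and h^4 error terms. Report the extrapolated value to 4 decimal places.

2.5129

First eliminate the h^3 term (factor 2^3 = 8):
  B₁ = (8·2.508483 − 2.471470)/7 = 2.513771
  B₂ = (8·2.512385 − 2.508483)/7 = 2.512942
Then eliminate the h^4 term (factor 2^4 = 16):
  (16·2.512942 − 2.513771)/15 = 2.512887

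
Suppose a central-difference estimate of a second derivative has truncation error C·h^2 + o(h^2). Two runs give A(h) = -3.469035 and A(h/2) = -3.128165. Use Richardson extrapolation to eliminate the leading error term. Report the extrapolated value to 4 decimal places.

Extrapolated value = (4·A(h/2) − A(h)) / (4 − 1)
= (4·(-3.128165) − (-3.469035)) / 3
= -9.043625 / 3 = -3.014542

-3.0145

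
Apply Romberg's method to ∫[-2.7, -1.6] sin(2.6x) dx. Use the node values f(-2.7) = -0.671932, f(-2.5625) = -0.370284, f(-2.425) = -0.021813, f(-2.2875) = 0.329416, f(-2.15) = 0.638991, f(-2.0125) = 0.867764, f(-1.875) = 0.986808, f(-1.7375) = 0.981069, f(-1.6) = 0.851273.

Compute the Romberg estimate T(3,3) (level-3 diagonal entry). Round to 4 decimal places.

T(0,0) (trapezoid, 1 panel, h=1.1000): 0.098638
T(1,0) (trapezoid, 2 panels, h=0.5500): 0.400764
T(2,0) (trapezoid, 4 panels, h=0.2750): 0.465756
T(3,0) (trapezoid, 8 panels, h=0.1375): 0.481473
T(1,1) = 0.400764 + (0.400764 − 0.098638)/3 = 0.501473
T(2,1) = 0.465756 + (0.465756 − 0.400764)/3 = 0.487420
T(3,1) = 0.481473 + (0.481473 − 0.465756)/3 = 0.486712
T(2,2) = 0.487420 + (0.487420 − 0.501473)/15 = 0.486483
T(3,2) = 0.486712 + (0.486712 − 0.487420)/15 = 0.486665
T(3,3) = 0.486665 + (0.486665 − 0.486483)/63 = 0.486668

0.4867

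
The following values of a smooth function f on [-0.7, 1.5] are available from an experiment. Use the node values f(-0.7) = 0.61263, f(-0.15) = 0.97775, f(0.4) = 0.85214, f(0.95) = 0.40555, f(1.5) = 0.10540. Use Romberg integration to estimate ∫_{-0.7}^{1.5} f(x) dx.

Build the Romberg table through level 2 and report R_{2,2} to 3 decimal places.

R_{0,0} (trapezoid, 1 panel, h=2.2000): 0.78983
R_{1,0} (trapezoid, 2 panels, h=1.1000): 1.33227
R_{2,0} (trapezoid, 4 panels, h=0.5500): 1.42695
R_{1,1} = 1.33227 + (1.33227 − 0.78983)/3 = 1.51308
R_{2,1} = 1.42695 + (1.42695 − 1.33227)/3 = 1.45851
R_{2,2} = 1.45851 + (1.45851 − 1.51308)/15 = 1.45487

1.455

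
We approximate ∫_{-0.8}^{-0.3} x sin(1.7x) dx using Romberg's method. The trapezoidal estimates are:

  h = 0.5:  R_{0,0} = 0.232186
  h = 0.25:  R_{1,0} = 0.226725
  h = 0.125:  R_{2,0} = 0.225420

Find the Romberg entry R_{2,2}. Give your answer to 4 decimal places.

Richardson extrapolation on the trapezoidal column (denominator 4−1=3):
R_{1,1} = (4·0.226725 − 0.232186) / 3 = 0.224905
R_{2,1} = (4·0.225420 − 0.226725) / 3 = 0.224985
R_{2,2} = (16·0.224985 − 0.224905) / 15 = 0.224990

0.2250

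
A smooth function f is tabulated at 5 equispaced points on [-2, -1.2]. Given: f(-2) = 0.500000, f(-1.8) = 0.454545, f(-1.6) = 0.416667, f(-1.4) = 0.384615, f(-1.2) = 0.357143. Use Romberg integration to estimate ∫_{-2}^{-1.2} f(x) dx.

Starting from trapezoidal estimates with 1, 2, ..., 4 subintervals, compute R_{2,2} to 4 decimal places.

R_{0,0} (trapezoid, 1 panel, h=0.8000): 0.342857
R_{1,0} (trapezoid, 2 panels, h=0.4000): 0.338095
R_{2,0} (trapezoid, 4 panels, h=0.2000): 0.336880
R_{1,1} = 0.338095 + (0.338095 − 0.342857)/3 = 0.336508
R_{2,1} = 0.336880 + (0.336880 − 0.338095)/3 = 0.336475
R_{2,2} = 0.336475 + (0.336475 − 0.336508)/15 = 0.336473

0.3365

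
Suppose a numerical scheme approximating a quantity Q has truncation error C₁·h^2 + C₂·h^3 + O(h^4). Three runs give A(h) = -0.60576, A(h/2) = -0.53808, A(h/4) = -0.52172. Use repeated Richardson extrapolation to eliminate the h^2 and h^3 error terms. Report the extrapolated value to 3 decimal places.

First eliminate the h^2 term (factor 2^2 = 4):
  B₁ = (4·(-0.53808) − (-0.60576))/3 = -0.51552
  B₂ = (4·(-0.52172) − (-0.53808))/3 = -0.51627
Then eliminate the h^3 term (factor 2^3 = 8):
  (8·(-0.51627) − (-0.51552))/7 = -0.51638

-0.516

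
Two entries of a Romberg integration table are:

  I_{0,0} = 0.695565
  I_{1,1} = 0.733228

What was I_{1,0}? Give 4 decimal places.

0.7238

From I_{1,1} = (4·I_{1,0} − I_{0,0})/3, solve for I_{1,0}:
4·I_{1,0} = 3·0.733228 + 0.695565 = 2.895249
I_{1,0} = 0.723812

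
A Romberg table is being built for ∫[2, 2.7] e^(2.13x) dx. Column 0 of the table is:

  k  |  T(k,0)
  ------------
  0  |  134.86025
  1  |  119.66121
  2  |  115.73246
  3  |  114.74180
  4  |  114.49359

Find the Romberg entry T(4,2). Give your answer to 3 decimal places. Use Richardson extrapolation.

114.411

T(3,1) = 114.74180 + (114.74180 − 115.73246)/3 = 114.41158
T(4,1) = (4·114.49359 − 114.74180) / 3 = 114.41085
T(4,2) = 114.41085 + (114.41085 − 114.41158)/15 = 114.41080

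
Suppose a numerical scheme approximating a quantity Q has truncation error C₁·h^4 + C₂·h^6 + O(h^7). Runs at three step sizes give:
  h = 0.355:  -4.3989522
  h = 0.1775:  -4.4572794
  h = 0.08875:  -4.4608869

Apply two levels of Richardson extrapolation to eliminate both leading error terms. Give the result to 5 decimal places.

-4.46113

First eliminate the h^4 term (factor 2^4 = 16):
  B₁ = (16·(-4.4572794) − (-4.3989522))/15 = -4.4611679
  B₂ = (16·(-4.4608869) − (-4.4572794))/15 = -4.4611274
Then eliminate the h^6 term (factor 2^6 = 64):
  (64·(-4.4611274) − (-4.4611679))/63 = -4.4611268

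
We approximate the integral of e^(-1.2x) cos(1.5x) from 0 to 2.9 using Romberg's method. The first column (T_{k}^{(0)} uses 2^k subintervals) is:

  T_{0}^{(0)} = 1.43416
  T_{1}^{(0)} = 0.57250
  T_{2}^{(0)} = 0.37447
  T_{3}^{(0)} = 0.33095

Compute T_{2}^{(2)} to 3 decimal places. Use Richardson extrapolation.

0.310

Richardson extrapolation on the trapezoidal column (denominator 4−1=3):
T_{1}^{(1)} = (4·0.57250 − 1.43416) / 3 = 0.28528
T_{2}^{(1)} = (4·0.37447 − 0.57250) / 3 = 0.30846
T_{2}^{(2)} = (16·0.30846 − 0.28528) / 15 = 0.31001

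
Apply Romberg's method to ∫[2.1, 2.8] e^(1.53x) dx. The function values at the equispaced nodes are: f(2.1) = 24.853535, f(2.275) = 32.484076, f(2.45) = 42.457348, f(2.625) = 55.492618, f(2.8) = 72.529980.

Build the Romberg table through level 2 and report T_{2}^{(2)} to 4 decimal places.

T_{0}^{(0)} (trapezoid, 1 panel, h=0.7000): 34.084230
T_{1}^{(0)} (trapezoid, 2 panels, h=0.3500): 31.902187
T_{2}^{(0)} (trapezoid, 4 panels, h=0.1750): 31.347015
T_{1}^{(1)} = 31.902187 + (31.902187 − 34.084230)/3 = 31.174839
T_{2}^{(1)} = 31.347015 + (31.347015 − 31.902187)/3 = 31.161958
T_{2}^{(2)} = 31.161958 + (31.161958 − 31.174839)/15 = 31.161099

31.1611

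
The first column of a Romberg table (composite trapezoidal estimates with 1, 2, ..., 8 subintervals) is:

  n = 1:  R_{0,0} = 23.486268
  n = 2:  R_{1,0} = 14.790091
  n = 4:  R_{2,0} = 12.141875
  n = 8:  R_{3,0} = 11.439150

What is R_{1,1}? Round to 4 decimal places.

11.8914

R_{1,1} = 14.790091 + (14.790091 − 23.486268)/3 = 11.891365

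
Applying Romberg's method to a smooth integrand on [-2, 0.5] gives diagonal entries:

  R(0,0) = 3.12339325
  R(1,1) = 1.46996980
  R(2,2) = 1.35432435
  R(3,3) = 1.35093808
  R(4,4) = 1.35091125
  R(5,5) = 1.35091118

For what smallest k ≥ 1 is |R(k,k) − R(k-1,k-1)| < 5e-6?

|R(1,1) − R(0,0)| = 1.65342345 ≥ 5e-6
|R(2,2) − R(1,1)| = 0.11564545 ≥ 5e-6
|R(3,3) − R(2,2)| = 0.00338627 ≥ 5e-6
|R(4,4) − R(3,3)| = 0.00002683 ≥ 5e-6
|R(5,5) − R(4,4)| = 0.00000007 < 5e-6

k = 5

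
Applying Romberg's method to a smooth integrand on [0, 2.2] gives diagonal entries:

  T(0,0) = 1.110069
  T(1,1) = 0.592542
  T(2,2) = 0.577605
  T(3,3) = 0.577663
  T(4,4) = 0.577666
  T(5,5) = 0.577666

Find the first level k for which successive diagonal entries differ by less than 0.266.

k = 2

|T(1,1) − T(0,0)| = 0.517527 ≥ 0.266
|T(2,2) − T(1,1)| = 0.014937 < 0.266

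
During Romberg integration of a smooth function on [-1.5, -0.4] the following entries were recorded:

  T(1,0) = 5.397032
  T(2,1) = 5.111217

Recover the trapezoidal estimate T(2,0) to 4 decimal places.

5.1827

From T(2,1) = (4·T(2,0) − T(1,0))/3, solve for T(2,0):
4·T(2,0) = 3·5.111217 + 5.397032 = 20.730683
T(2,0) = 5.182671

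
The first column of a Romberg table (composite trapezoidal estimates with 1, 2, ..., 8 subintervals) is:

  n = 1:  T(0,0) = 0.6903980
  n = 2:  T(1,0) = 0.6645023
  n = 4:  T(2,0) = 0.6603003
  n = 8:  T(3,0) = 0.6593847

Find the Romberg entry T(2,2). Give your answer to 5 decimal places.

Richardson extrapolation on the trapezoidal column (denominator 4−1=3):
T(1,1) = 0.6645023 + (0.6645023 − 0.6903980)/3 = 0.6558704
T(2,1) = (4·0.6603003 − 0.6645023) / 3 = 0.6588996
T(2,2) = 0.6588996 + (0.6588996 − 0.6558704)/15 = 0.6591015

0.65910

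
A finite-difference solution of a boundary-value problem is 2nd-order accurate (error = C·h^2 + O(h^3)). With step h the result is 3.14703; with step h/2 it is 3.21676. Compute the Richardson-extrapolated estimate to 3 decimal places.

The leading error scales as h^2; refining by a factor of 2 reduces it by 2^2 = 4.
Extrapolated value = (4·A(h/2) − A(h)) / (4 − 1)
= (4·3.21676 − 3.14703) / 3
= 9.72001 / 3 = 3.24000

3.240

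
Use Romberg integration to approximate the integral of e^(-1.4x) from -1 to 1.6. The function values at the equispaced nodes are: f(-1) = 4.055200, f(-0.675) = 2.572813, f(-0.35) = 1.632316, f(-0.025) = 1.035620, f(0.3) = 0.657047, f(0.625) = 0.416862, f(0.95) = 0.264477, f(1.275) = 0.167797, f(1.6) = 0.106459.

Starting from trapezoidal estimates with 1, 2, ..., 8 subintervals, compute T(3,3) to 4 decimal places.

T(0,0) (trapezoid, 1 panel, h=2.6000): 5.410157
T(1,0) (trapezoid, 2 panels, h=1.3000): 3.559239
T(2,0) (trapezoid, 4 panels, h=0.6500): 3.012535
T(3,0) (trapezoid, 8 panels, h=0.3250): 2.869022
T(1,1) = 3.559239 + (3.559239 − 5.410157)/3 = 2.942266
T(2,1) = 3.012535 + (3.012535 − 3.559239)/3 = 2.830300
T(3,1) = 2.869022 + (2.869022 − 3.012535)/3 = 2.821184
T(2,2) = 2.830300 + (2.830300 − 2.942266)/15 = 2.822836
T(3,2) = 2.821184 + (2.821184 − 2.830300)/15 = 2.820576
T(3,3) = 2.820576 + (2.820576 − 2.822836)/63 = 2.820540

2.8205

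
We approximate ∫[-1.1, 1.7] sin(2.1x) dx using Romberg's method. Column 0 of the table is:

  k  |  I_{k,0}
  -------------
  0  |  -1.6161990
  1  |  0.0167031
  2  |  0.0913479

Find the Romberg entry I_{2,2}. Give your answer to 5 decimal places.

Richardson extrapolation on the trapezoidal column (denominator 4−1=3):
I_{1,1} = (4·0.0167031 − (-1.6161990)) / 3 = 0.5610038
I_{2,1} = (4·0.0913479 − 0.0167031) / 3 = 0.1162295
I_{2,2} = (16·0.1162295 − 0.5610038) / 15 = 0.0865779

0.08658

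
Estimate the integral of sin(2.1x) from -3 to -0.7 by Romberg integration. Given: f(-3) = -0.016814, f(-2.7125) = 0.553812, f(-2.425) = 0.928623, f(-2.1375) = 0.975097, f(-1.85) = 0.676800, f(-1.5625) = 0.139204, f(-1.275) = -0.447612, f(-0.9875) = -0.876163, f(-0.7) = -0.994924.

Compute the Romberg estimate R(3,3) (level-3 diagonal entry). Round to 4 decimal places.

R(0,0) (trapezoid, 1 panel, h=2.3000): -1.163499
R(1,0) (trapezoid, 2 panels, h=1.1500): 0.196571
R(2,0) (trapezoid, 4 panels, h=0.5750): 0.374867
R(3,0) (trapezoid, 8 panels, h=0.2875): 0.415119
R(1,1) = 0.196571 + (0.196571 − (-1.163499))/3 = 0.649928
R(2,1) = 0.374867 + (0.374867 − 0.196571)/3 = 0.434299
R(3,1) = 0.415119 + (0.415119 − 0.374867)/3 = 0.428536
R(2,2) = 0.434299 + (0.434299 − 0.649928)/15 = 0.419924
R(3,2) = 0.428536 + (0.428536 − 0.434299)/15 = 0.428152
R(3,3) = 0.428152 + (0.428152 − 0.419924)/63 = 0.428283

0.4283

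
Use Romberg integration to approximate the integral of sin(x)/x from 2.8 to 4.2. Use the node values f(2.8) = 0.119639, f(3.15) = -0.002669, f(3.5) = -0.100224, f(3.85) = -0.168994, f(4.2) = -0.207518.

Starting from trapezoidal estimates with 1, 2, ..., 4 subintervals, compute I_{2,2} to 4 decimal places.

-0.1137

I_{0,0} (trapezoid, 1 panel, h=1.4000): -0.061515
I_{1,0} (trapezoid, 2 panels, h=0.7000): -0.100914
I_{2,0} (trapezoid, 4 panels, h=0.3500): -0.110539
I_{1,1} = -0.100914 + (-0.100914 − (-0.061515))/3 = -0.114047
I_{2,1} = -0.110539 + (-0.110539 − (-0.100914))/3 = -0.113747
I_{2,2} = -0.113747 + (-0.113747 − (-0.114047))/15 = -0.113727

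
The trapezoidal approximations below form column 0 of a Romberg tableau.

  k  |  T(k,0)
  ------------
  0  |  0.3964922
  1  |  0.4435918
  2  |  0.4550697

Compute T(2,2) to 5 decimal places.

0.45887

Richardson extrapolation on the trapezoidal column (denominator 4−1=3):
T(1,1) = (4·0.4435918 − 0.3964922) / 3 = 0.4592917
T(2,1) = 0.4550697 + (0.4550697 − 0.4435918)/3 = 0.4588957
T(2,2) = (16·0.4588957 − 0.4592917) / 15 = 0.4588693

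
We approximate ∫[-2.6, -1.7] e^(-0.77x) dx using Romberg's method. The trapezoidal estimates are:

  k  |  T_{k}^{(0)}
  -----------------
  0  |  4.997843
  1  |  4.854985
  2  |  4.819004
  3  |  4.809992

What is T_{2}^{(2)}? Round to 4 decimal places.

4.8070

T_{1}^{(1)} = 4.854985 + (4.854985 − 4.997843)/3 = 4.807366
T_{2}^{(1)} = (4·4.819004 − 4.854985) / 3 = 4.807010
T_{2}^{(2)} = (16·4.807010 − 4.807366) / 15 = 4.806986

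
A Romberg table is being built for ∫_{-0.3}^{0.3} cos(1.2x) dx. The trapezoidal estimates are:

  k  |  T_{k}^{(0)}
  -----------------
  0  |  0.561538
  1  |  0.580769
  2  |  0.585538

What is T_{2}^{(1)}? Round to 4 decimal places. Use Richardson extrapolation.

0.5871

Richardson extrapolation on the trapezoidal column (denominator 4−1=3):
T_{2}^{(1)} = 0.585538 + (0.585538 − 0.580769)/3 = 0.587128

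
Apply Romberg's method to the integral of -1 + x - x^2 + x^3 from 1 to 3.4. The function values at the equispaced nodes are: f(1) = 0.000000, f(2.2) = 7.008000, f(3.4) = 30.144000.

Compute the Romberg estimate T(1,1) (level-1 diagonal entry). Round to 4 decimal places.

T(0,0) (trapezoid, 1 panel, h=2.4000): 36.172800
T(1,0) (trapezoid, 2 panels, h=1.2000): 26.496000
T(1,1) = 26.496000 + (26.496000 − 36.172800)/3 = 23.270400

23.2704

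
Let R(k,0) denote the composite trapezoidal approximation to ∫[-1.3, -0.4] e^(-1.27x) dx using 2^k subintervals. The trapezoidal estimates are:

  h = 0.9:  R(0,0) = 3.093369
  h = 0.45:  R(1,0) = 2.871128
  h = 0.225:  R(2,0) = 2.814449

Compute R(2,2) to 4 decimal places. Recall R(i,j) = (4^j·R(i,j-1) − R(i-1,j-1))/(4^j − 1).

Richardson extrapolation on the trapezoidal column (denominator 4−1=3):
R(1,1) = (4·2.871128 − 3.093369) / 3 = 2.797048
R(2,1) = (4·2.814449 − 2.871128) / 3 = 2.795556
R(2,2) = (16·2.795556 − 2.797048) / 15 = 2.795457

2.7955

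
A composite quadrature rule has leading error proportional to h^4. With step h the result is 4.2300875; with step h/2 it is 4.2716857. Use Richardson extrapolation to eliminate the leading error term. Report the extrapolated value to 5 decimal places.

The leading error scales as h^4; refining by a factor of 2 reduces it by 2^4 = 16.
Extrapolated value = (16·A(h/2) − A(h)) / (16 − 1)
= (16·4.2716857 − 4.2300875) / 15
= 64.1168837 / 15 = 4.2744589

4.27446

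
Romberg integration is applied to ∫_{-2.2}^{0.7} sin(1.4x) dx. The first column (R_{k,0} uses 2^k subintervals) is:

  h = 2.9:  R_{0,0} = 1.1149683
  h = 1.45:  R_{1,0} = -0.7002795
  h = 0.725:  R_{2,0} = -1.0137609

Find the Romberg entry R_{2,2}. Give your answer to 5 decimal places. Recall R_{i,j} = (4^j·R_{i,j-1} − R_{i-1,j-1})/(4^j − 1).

-1.10578

Richardson extrapolation on the trapezoidal column (denominator 4−1=3):
R_{1,1} = -0.7002795 + (-0.7002795 − 1.1149683)/3 = -1.3053621
R_{2,1} = (4·(-1.0137609) − (-0.7002795)) / 3 = -1.1182547
R_{2,2} = -1.1182547 + (-1.1182547 − (-1.3053621))/15 = -1.1057809
(Column j=1 coincides with Simpson's rule on the same nodes.)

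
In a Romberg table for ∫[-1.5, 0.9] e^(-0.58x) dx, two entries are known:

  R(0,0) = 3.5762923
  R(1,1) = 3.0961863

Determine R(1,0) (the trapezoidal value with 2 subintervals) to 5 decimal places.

From R(1,1) = (4·R(1,0) − R(0,0))/3, solve for R(1,0):
4·R(1,0) = 3·3.0961863 + 3.5762923 = 12.8648512
R(1,0) = 3.2162128

3.21621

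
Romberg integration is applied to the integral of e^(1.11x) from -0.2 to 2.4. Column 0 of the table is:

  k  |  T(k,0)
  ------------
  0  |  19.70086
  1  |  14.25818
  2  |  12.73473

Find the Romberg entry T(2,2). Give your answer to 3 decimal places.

Richardson extrapolation on the trapezoidal column (denominator 4−1=3):
T(1,1) = 14.25818 + (14.25818 − 19.70086)/3 = 12.44395
T(2,1) = 12.73473 + (12.73473 − 14.25818)/3 = 12.22691
T(2,2) = (16·12.22691 − 12.44395) / 15 = 12.21244

12.212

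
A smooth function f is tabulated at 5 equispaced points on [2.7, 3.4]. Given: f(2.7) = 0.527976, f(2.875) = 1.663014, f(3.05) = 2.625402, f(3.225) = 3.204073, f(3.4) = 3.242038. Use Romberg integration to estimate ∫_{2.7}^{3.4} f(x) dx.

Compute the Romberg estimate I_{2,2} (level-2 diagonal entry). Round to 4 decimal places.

1.6617

I_{0,0} (trapezoid, 1 panel, h=0.7000): 1.319505
I_{1,0} (trapezoid, 2 panels, h=0.3500): 1.578643
I_{2,0} (trapezoid, 4 panels, h=0.1750): 1.641062
I_{1,1} = 1.578643 + (1.578643 − 1.319505)/3 = 1.665022
I_{2,1} = 1.641062 + (1.641062 − 1.578643)/3 = 1.661868
I_{2,2} = 1.661868 + (1.661868 − 1.665022)/15 = 1.661658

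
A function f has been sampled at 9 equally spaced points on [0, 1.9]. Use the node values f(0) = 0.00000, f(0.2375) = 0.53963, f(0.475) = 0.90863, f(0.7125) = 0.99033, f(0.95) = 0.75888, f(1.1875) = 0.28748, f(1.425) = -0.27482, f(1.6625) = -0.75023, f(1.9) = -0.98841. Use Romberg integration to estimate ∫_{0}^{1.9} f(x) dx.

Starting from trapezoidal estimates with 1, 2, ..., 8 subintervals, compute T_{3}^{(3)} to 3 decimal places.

0.480

T_{0}^{(0)} (trapezoid, 1 panel, h=1.9000): -0.93899
T_{1}^{(0)} (trapezoid, 2 panels, h=0.9500): 0.25144
T_{2}^{(0)} (trapezoid, 4 panels, h=0.4750): 0.42678
T_{3}^{(0)} (trapezoid, 8 panels, h=0.2375): 0.46685
T_{1}^{(1)} = 0.25144 + (0.25144 − (-0.93899))/3 = 0.64825
T_{2}^{(1)} = 0.42678 + (0.42678 − 0.25144)/3 = 0.48523
T_{3}^{(1)} = 0.46685 + (0.46685 − 0.42678)/3 = 0.48021
T_{2}^{(2)} = 0.48523 + (0.48523 − 0.64825)/15 = 0.47436
T_{3}^{(2)} = 0.48021 + (0.48021 − 0.48523)/15 = 0.47988
T_{3}^{(3)} = 0.47988 + (0.47988 − 0.47436)/63 = 0.47997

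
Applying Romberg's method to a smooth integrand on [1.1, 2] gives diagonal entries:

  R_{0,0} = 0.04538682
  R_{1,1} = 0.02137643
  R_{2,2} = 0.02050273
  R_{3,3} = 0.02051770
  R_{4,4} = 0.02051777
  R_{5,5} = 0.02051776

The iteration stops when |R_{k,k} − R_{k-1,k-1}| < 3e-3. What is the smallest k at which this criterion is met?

|R_{1,1} − R_{0,0}| = 0.02401039 ≥ 3e-3
|R_{2,2} − R_{1,1}| = 0.00087370 < 3e-3

k = 2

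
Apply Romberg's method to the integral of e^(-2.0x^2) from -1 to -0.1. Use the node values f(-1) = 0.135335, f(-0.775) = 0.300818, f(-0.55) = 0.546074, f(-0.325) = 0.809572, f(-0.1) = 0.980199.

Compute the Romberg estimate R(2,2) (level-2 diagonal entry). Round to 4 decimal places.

R(0,0) (trapezoid, 1 panel, h=0.9000): 0.501990
R(1,0) (trapezoid, 2 panels, h=0.4500): 0.496728
R(2,0) (trapezoid, 4 panels, h=0.2250): 0.498202
R(1,1) = 0.496728 + (0.496728 − 0.501990)/3 = 0.494974
R(2,1) = 0.498202 + (0.498202 − 0.496728)/3 = 0.498693
R(2,2) = 0.498693 + (0.498693 − 0.494974)/15 = 0.498941

0.4989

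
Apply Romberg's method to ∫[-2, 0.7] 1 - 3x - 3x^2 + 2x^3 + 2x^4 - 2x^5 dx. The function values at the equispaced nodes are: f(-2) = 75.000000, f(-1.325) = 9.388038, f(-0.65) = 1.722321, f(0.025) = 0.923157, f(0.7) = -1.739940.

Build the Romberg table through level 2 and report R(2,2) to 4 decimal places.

25.9034

R(0,0) (trapezoid, 1 panel, h=2.7000): 98.901081
R(1,0) (trapezoid, 2 panels, h=1.3500): 51.775674
R(2,0) (trapezoid, 4 panels, h=0.6750): 32.847894
R(1,1) = 51.775674 + (51.775674 − 98.901081)/3 = 36.067205
R(2,1) = 32.847894 + (32.847894 − 51.775674)/3 = 26.538634
R(2,2) = 26.538634 + (26.538634 − 36.067205)/15 = 25.903396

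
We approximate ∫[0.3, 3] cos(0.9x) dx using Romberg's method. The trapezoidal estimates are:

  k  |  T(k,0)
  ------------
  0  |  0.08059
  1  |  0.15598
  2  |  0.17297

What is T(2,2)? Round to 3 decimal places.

T(1,1) = (4·0.15598 − 0.08059) / 3 = 0.18111
T(2,1) = 0.17297 + (0.17297 − 0.15598)/3 = 0.17863
T(2,2) = (16·0.17863 − 0.18111) / 15 = 0.17846

0.178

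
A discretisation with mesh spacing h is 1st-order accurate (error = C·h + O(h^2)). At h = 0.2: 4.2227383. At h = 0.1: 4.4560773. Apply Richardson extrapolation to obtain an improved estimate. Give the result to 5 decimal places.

4.68942

The leading error scales as h; refining by a factor of 2 reduces it by 2^1 = 2.
Extrapolated value = (2·A(h/2) − A(h)) / (2 − 1)
= (2·4.4560773 − 4.2227383) / 1
= 4.6894163 / 1 = 4.6894163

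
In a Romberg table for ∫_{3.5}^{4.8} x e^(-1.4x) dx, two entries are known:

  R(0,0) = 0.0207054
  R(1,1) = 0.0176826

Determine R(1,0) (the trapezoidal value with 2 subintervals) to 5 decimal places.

0.01844

From R(1,1) = (4·R(1,0) − R(0,0))/3, solve for R(1,0):
4·R(1,0) = 3·0.0176826 + 0.0207054 = 0.0737532
R(1,0) = 0.0184383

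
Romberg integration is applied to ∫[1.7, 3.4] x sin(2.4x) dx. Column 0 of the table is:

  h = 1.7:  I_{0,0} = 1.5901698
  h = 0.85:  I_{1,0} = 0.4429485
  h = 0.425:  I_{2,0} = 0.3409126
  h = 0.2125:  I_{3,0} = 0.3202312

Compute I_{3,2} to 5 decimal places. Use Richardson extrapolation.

0.31377

Richardson extrapolation on the trapezoidal column (denominator 4−1=3):
I_{2,1} = (4·0.3409126 − 0.4429485) / 3 = 0.3069006
I_{3,1} = (4·0.3202312 − 0.3409126) / 3 = 0.3133374
I_{3,2} = 0.3133374 + (0.3133374 − 0.3069006)/15 = 0.3137665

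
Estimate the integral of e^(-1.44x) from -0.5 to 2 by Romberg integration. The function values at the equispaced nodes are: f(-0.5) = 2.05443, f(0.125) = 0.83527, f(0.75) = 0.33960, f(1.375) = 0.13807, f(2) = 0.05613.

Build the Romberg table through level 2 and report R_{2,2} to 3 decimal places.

R_{0,0} (trapezoid, 1 panel, h=2.5000): 2.63820
R_{1,0} (trapezoid, 2 panels, h=1.2500): 1.74360
R_{2,0} (trapezoid, 4 panels, h=0.6250): 1.48014
R_{1,1} = 1.74360 + (1.74360 − 2.63820)/3 = 1.44540
R_{2,1} = 1.48014 + (1.48014 − 1.74360)/3 = 1.39232
R_{2,2} = 1.39232 + (1.39232 − 1.44540)/15 = 1.38878

1.389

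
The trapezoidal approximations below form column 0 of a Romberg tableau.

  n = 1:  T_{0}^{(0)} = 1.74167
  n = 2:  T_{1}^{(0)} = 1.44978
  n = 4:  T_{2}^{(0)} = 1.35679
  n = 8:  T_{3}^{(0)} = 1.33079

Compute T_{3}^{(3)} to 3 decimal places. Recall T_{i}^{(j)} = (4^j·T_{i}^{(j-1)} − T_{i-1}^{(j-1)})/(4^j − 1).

1.322

Richardson extrapolation on the trapezoidal column (denominator 4−1=3):
T_{1}^{(1)} = 1.44978 + (1.44978 − 1.74167)/3 = 1.35248
T_{2}^{(1)} = (4·1.35679 − 1.44978) / 3 = 1.32579
T_{3}^{(1)} = (4·1.33079 − 1.35679) / 3 = 1.32212
T_{2}^{(2)} = 1.32579 + (1.32579 − 1.35248)/15 = 1.32401
T_{3}^{(2)} = 1.32212 + (1.32212 − 1.32579)/15 = 1.32188
T_{3}^{(3)} = (64·1.32188 − 1.32401) / 63 = 1.32185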